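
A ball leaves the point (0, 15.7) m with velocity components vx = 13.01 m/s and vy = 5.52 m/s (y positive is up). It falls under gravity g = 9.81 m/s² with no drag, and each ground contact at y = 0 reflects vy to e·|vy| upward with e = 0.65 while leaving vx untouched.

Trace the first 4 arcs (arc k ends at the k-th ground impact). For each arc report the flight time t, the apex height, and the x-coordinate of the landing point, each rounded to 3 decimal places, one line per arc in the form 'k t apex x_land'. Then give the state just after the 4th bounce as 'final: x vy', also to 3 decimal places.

Arc 1: start y=15.700, vy=5.520 → t=2.438, apex=17.253, x_land=31.721, impact vy=-18.398
  bounce: vy ← 0.65·18.398 = 11.959
Arc 2: start y=0.000, vy=11.959 → t=2.438, apex=7.289, x_land=63.441, impact vy=-11.959
  bounce: vy ← 0.65·11.959 = 7.773
Arc 3: start y=0.000, vy=7.773 → t=1.585, apex=3.080, x_land=84.059, impact vy=-7.773
  bounce: vy ← 0.65·7.773 = 5.053
Arc 4: start y=0.000, vy=5.053 → t=1.030, apex=1.301, x_land=97.460, impact vy=-5.053
  bounce: vy ← 0.65·5.053 = 3.284

1 2.438 17.253 31.721
2 2.438 7.289 63.441
3 1.585 3.080 84.059
4 1.030 1.301 97.460
final: 97.460 3.284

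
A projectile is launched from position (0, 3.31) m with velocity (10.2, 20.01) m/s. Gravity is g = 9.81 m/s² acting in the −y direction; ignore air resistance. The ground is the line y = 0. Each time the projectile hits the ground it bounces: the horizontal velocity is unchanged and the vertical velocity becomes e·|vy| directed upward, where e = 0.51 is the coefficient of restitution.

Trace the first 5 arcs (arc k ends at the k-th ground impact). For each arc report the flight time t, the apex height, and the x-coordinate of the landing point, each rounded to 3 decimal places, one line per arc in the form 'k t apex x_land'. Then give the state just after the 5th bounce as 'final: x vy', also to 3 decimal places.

1 4.239 23.718 43.235
2 2.243 6.169 66.113
3 1.144 1.605 77.781
4 0.583 0.417 83.731
5 0.298 0.109 86.766
final: 86.766 0.744

Arc 1: start y=3.310, vy=20.010 → t=4.239, apex=23.718, x_land=43.235, impact vy=-21.572
  bounce: vy ← 0.51·21.572 = 11.002
Arc 2: start y=0.000, vy=11.002 → t=2.243, apex=6.169, x_land=66.113, impact vy=-11.002
  bounce: vy ← 0.51·11.002 = 5.611
Arc 3: start y=0.000, vy=5.611 → t=1.144, apex=1.605, x_land=77.781, impact vy=-5.611
  bounce: vy ← 0.51·5.611 = 2.862
Arc 4: start y=0.000, vy=2.862 → t=0.583, apex=0.417, x_land=83.731, impact vy=-2.862
  bounce: vy ← 0.51·2.862 = 1.459
Arc 5: start y=0.000, vy=1.459 → t=0.298, apex=0.109, x_land=86.766, impact vy=-1.459
  bounce: vy ← 0.51·1.459 = 0.744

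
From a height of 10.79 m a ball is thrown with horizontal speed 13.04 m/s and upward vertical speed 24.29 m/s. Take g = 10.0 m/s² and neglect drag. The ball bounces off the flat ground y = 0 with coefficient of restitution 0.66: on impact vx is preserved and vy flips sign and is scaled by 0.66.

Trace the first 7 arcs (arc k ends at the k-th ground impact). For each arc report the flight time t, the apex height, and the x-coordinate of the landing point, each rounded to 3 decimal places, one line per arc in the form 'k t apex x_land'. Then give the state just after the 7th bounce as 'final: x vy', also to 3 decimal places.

Arc 1: start y=10.790, vy=24.290 → t=5.268, apex=40.290, x_land=68.690, impact vy=-28.387
  bounce: vy ← 0.66·28.387 = 18.735
Arc 2: start y=0.000, vy=18.735 → t=3.747, apex=17.550, x_land=117.552, impact vy=-18.735
  bounce: vy ← 0.66·18.735 = 12.365
Arc 3: start y=0.000, vy=12.365 → t=2.473, apex=7.645, x_land=149.800, impact vy=-12.365
  bounce: vy ← 0.66·12.365 = 8.161
Arc 4: start y=0.000, vy=8.161 → t=1.632, apex=3.330, x_land=171.084, impact vy=-8.161
  bounce: vy ← 0.66·8.161 = 5.386
Arc 5: start y=0.000, vy=5.386 → t=1.077, apex=1.451, x_land=185.132, impact vy=-5.386
  bounce: vy ← 0.66·5.386 = 3.555
Arc 6: start y=0.000, vy=3.555 → t=0.711, apex=0.632, x_land=194.403, impact vy=-3.555
  bounce: vy ← 0.66·3.555 = 2.346
Arc 7: start y=0.000, vy=2.346 → t=0.469, apex=0.275, x_land=200.522, impact vy=-2.346
  bounce: vy ← 0.66·2.346 = 1.549

1 5.268 40.290 68.690
2 3.747 17.550 117.552
3 2.473 7.645 149.800
4 1.632 3.330 171.084
5 1.077 1.451 185.132
6 0.711 0.632 194.403
7 0.469 0.275 200.522
final: 200.522 1.549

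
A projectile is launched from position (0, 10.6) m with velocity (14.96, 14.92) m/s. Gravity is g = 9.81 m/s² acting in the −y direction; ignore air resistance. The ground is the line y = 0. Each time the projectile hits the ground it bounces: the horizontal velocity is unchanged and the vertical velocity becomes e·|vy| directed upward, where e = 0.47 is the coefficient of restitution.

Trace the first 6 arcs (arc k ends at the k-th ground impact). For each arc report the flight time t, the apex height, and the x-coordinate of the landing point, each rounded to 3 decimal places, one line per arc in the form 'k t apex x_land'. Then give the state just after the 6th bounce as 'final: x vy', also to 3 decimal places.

1 3.636 21.946 54.396
2 1.988 4.848 84.142
3 0.935 1.071 98.122
4 0.439 0.237 104.693
5 0.206 0.052 107.781
6 0.097 0.012 109.232
final: 109.232 0.224

Arc 1: start y=10.600, vy=14.920 → t=3.636, apex=21.946, x_land=54.396, impact vy=-20.750
  bounce: vy ← 0.47·20.750 = 9.753
Arc 2: start y=0.000, vy=9.753 → t=1.988, apex=4.848, x_land=84.142, impact vy=-9.753
  bounce: vy ← 0.47·9.753 = 4.584
Arc 3: start y=0.000, vy=4.584 → t=0.935, apex=1.071, x_land=98.122, impact vy=-4.584
  bounce: vy ← 0.47·4.584 = 2.154
Arc 4: start y=0.000, vy=2.154 → t=0.439, apex=0.237, x_land=104.693, impact vy=-2.154
  bounce: vy ← 0.47·2.154 = 1.013
Arc 5: start y=0.000, vy=1.013 → t=0.206, apex=0.052, x_land=107.781, impact vy=-1.013
  bounce: vy ← 0.47·1.013 = 0.476
Arc 6: start y=0.000, vy=0.476 → t=0.097, apex=0.012, x_land=109.232, impact vy=-0.476
  bounce: vy ← 0.47·0.476 = 0.224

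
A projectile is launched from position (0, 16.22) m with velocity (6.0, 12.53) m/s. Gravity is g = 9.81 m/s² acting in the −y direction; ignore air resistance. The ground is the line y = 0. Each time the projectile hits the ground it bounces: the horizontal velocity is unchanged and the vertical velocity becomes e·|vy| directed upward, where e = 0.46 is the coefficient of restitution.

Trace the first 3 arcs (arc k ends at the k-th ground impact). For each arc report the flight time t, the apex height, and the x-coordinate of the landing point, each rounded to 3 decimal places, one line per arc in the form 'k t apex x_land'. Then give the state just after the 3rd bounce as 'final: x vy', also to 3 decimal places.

1 3.499 24.222 20.997
2 2.044 5.125 33.264
3 0.940 1.085 38.906
final: 38.906 2.122

Arc 1: start y=16.220, vy=12.530 → t=3.499, apex=24.222, x_land=20.997, impact vy=-21.800
  bounce: vy ← 0.46·21.800 = 10.028
Arc 2: start y=0.000, vy=10.028 → t=2.044, apex=5.125, x_land=33.264, impact vy=-10.028
  bounce: vy ← 0.46·10.028 = 4.613
Arc 3: start y=0.000, vy=4.613 → t=0.940, apex=1.085, x_land=38.906, impact vy=-4.613
  bounce: vy ← 0.46·4.613 = 2.122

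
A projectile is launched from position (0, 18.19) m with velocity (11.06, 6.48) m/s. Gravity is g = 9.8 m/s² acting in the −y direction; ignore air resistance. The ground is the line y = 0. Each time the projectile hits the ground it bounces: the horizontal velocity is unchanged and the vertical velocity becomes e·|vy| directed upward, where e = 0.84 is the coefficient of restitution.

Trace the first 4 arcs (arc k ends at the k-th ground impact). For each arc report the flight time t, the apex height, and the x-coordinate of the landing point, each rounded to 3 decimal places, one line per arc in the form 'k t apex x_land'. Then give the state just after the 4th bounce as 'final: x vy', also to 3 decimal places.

Arc 1: start y=18.190, vy=6.480 → t=2.698, apex=20.332, x_land=29.843, impact vy=-19.963
  bounce: vy ← 0.84·19.963 = 16.769
Arc 2: start y=0.000, vy=16.769 → t=3.422, apex=14.347, x_land=67.692, impact vy=-16.769
  bounce: vy ← 0.84·16.769 = 14.086
Arc 3: start y=0.000, vy=14.086 → t=2.875, apex=10.123, x_land=99.486, impact vy=-14.086
  bounce: vy ← 0.84·14.086 = 11.832
Arc 4: start y=0.000, vy=11.832 → t=2.415, apex=7.143, x_land=126.192, impact vy=-11.832
  bounce: vy ← 0.84·11.832 = 9.939

1 2.698 20.332 29.843
2 3.422 14.347 67.692
3 2.875 10.123 99.486
4 2.415 7.143 126.192
final: 126.192 9.939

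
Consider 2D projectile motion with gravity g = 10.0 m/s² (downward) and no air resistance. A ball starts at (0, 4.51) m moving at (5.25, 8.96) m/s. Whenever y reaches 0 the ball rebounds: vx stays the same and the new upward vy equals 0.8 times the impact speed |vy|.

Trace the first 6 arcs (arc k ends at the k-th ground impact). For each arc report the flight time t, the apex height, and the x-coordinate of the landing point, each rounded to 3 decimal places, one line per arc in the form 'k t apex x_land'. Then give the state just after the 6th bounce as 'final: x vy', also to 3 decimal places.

1 2.202 8.524 11.559
2 2.089 5.455 22.527
3 1.671 3.491 31.301
4 1.337 2.235 38.320
5 1.070 1.430 43.936
6 0.856 0.915 48.428
final: 48.428 3.423

Arc 1: start y=4.510, vy=8.960 → t=2.202, apex=8.524, x_land=11.559, impact vy=-13.057
  bounce: vy ← 0.8·13.057 = 10.445
Arc 2: start y=0.000, vy=10.445 → t=2.089, apex=5.455, x_land=22.527, impact vy=-10.445
  bounce: vy ← 0.8·10.445 = 8.356
Arc 3: start y=0.000, vy=8.356 → t=1.671, apex=3.491, x_land=31.301, impact vy=-8.356
  bounce: vy ← 0.8·8.356 = 6.685
Arc 4: start y=0.000, vy=6.685 → t=1.337, apex=2.235, x_land=38.320, impact vy=-6.685
  bounce: vy ← 0.8·6.685 = 5.348
Arc 5: start y=0.000, vy=5.348 → t=1.070, apex=1.430, x_land=43.936, impact vy=-5.348
  bounce: vy ← 0.8·5.348 = 4.278
Arc 6: start y=0.000, vy=4.278 → t=0.856, apex=0.915, x_land=48.428, impact vy=-4.278
  bounce: vy ← 0.8·4.278 = 3.423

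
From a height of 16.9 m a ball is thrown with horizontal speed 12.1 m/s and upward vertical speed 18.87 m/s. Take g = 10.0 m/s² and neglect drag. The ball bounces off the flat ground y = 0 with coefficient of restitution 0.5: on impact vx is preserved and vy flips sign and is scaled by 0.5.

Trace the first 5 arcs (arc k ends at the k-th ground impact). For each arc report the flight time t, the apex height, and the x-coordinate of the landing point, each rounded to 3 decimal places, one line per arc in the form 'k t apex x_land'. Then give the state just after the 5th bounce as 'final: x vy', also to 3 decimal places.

1 4.522 34.704 54.711
2 2.635 8.676 86.588
3 1.317 2.169 102.527
4 0.659 0.542 110.497
5 0.329 0.136 114.482
final: 114.482 0.823

Arc 1: start y=16.900, vy=18.870 → t=4.522, apex=34.704, x_land=54.711, impact vy=-26.345
  bounce: vy ← 0.5·26.345 = 13.173
Arc 2: start y=0.000, vy=13.173 → t=2.635, apex=8.676, x_land=86.588, impact vy=-13.173
  bounce: vy ← 0.5·13.173 = 6.586
Arc 3: start y=0.000, vy=6.586 → t=1.317, apex=2.169, x_land=102.527, impact vy=-6.586
  bounce: vy ← 0.5·6.586 = 3.293
Arc 4: start y=0.000, vy=3.293 → t=0.659, apex=0.542, x_land=110.497, impact vy=-3.293
  bounce: vy ← 0.5·3.293 = 1.647
Arc 5: start y=0.000, vy=1.647 → t=0.329, apex=0.136, x_land=114.482, impact vy=-1.647
  bounce: vy ← 0.5·1.647 = 0.823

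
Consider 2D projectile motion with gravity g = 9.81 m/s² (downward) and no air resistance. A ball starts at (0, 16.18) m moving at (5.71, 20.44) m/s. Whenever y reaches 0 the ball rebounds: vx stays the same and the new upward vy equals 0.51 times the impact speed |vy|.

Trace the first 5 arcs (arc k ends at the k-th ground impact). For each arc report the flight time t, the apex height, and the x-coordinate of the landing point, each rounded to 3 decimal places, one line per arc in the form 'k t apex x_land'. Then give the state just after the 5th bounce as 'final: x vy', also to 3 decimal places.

Arc 1: start y=16.180, vy=20.440 → t=4.848, apex=37.474, x_land=27.680, impact vy=-27.115
  bounce: vy ← 0.51·27.115 = 13.829
Arc 2: start y=0.000, vy=13.829 → t=2.819, apex=9.747, x_land=43.778, impact vy=-13.829
  bounce: vy ← 0.51·13.829 = 7.053
Arc 3: start y=0.000, vy=7.053 → t=1.438, apex=2.535, x_land=51.989, impact vy=-7.053
  bounce: vy ← 0.51·7.053 = 3.597
Arc 4: start y=0.000, vy=3.597 → t=0.733, apex=0.659, x_land=56.176, impact vy=-3.597
  bounce: vy ← 0.51·3.597 = 1.834
Arc 5: start y=0.000, vy=1.834 → t=0.374, apex=0.172, x_land=58.311, impact vy=-1.834
  bounce: vy ← 0.51·1.834 = 0.936

1 4.848 37.474 27.680
2 2.819 9.747 43.778
3 1.438 2.535 51.989
4 0.733 0.659 56.176
5 0.374 0.172 58.311
final: 58.311 0.936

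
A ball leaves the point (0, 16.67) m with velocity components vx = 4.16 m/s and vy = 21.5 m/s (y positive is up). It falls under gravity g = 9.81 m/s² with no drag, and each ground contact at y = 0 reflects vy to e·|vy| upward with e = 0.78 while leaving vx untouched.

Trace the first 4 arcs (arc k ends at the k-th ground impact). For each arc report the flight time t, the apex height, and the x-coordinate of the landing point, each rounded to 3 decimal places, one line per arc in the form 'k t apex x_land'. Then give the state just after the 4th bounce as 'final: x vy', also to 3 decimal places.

Arc 1: start y=16.670, vy=21.500 → t=5.056, apex=40.230, x_land=21.031, impact vy=-28.095
  bounce: vy ← 0.78·28.095 = 21.914
Arc 2: start y=0.000, vy=21.914 → t=4.468, apex=24.476, x_land=39.617, impact vy=-21.914
  bounce: vy ← 0.78·21.914 = 17.093
Arc 3: start y=0.000, vy=17.093 → t=3.485, apex=14.891, x_land=54.113, impact vy=-17.093
  bounce: vy ← 0.78·17.093 = 13.332
Arc 4: start y=0.000, vy=13.332 → t=2.718, apex=9.060, x_land=65.421, impact vy=-13.332
  bounce: vy ← 0.78·13.332 = 10.399

1 5.056 40.230 21.031
2 4.468 24.476 39.617
3 3.485 14.891 54.113
4 2.718 9.060 65.421
final: 65.421 10.399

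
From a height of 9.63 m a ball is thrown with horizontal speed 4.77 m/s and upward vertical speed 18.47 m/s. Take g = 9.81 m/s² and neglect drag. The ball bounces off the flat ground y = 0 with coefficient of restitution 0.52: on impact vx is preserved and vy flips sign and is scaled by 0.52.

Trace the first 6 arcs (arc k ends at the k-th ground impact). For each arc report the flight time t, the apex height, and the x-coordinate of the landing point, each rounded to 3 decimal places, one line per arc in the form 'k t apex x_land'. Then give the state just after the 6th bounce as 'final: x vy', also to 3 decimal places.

1 4.230 27.017 20.176
2 2.441 7.306 31.818
3 1.269 1.975 37.873
4 0.660 0.534 41.021
5 0.343 0.144 42.658
6 0.178 0.039 43.509
final: 43.509 0.455

Arc 1: start y=9.630, vy=18.470 → t=4.230, apex=27.017, x_land=20.176, impact vy=-23.023
  bounce: vy ← 0.52·23.023 = 11.972
Arc 2: start y=0.000, vy=11.972 → t=2.441, apex=7.306, x_land=31.818, impact vy=-11.972
  bounce: vy ← 0.52·11.972 = 6.226
Arc 3: start y=0.000, vy=6.226 → t=1.269, apex=1.975, x_land=37.873, impact vy=-6.226
  bounce: vy ← 0.52·6.226 = 3.237
Arc 4: start y=0.000, vy=3.237 → t=0.660, apex=0.534, x_land=41.021, impact vy=-3.237
  bounce: vy ← 0.52·3.237 = 1.683
Arc 5: start y=0.000, vy=1.683 → t=0.343, apex=0.144, x_land=42.658, impact vy=-1.683
  bounce: vy ← 0.52·1.683 = 0.875
Arc 6: start y=0.000, vy=0.875 → t=0.178, apex=0.039, x_land=43.509, impact vy=-0.875
  bounce: vy ← 0.52·0.875 = 0.455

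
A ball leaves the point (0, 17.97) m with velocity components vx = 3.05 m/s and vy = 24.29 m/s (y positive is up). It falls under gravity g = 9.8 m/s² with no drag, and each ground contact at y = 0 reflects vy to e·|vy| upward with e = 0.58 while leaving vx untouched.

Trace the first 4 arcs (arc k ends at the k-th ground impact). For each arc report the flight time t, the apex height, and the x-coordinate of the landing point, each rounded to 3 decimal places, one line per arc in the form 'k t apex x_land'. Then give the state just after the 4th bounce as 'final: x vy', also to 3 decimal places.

Arc 1: start y=17.970, vy=24.290 → t=5.611, apex=48.072, x_land=17.113, impact vy=-30.696
  bounce: vy ← 0.58·30.696 = 17.803
Arc 2: start y=0.000, vy=17.803 → t=3.633, apex=16.172, x_land=28.195, impact vy=-17.803
  bounce: vy ← 0.58·17.803 = 10.326
Arc 3: start y=0.000, vy=10.326 → t=2.107, apex=5.440, x_land=34.622, impact vy=-10.326
  bounce: vy ← 0.58·10.326 = 5.989
Arc 4: start y=0.000, vy=5.989 → t=1.222, apex=1.830, x_land=38.350, impact vy=-5.989
  bounce: vy ← 0.58·5.989 = 3.474

1 5.611 48.072 17.113
2 3.633 16.172 28.195
3 2.107 5.440 34.622
4 1.222 1.830 38.350
final: 38.350 3.474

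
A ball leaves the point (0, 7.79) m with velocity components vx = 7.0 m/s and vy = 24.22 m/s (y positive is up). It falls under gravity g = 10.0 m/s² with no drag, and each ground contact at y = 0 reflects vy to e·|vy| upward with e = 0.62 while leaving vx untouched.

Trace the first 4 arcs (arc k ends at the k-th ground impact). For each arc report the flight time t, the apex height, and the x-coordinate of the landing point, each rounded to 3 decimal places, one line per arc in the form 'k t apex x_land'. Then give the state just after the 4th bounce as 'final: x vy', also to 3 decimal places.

1 5.147 37.120 36.027
2 3.379 14.269 59.678
3 2.095 5.485 74.341
4 1.299 2.108 83.432
final: 83.432 4.026

Arc 1: start y=7.790, vy=24.220 → t=5.147, apex=37.120, x_land=36.027, impact vy=-27.247
  bounce: vy ← 0.62·27.247 = 16.893
Arc 2: start y=0.000, vy=16.893 → t=3.379, apex=14.269, x_land=59.678, impact vy=-16.893
  bounce: vy ← 0.62·16.893 = 10.474
Arc 3: start y=0.000, vy=10.474 → t=2.095, apex=5.485, x_land=74.341, impact vy=-10.474
  bounce: vy ← 0.62·10.474 = 6.494
Arc 4: start y=0.000, vy=6.494 → t=1.299, apex=2.108, x_land=83.432, impact vy=-6.494
  bounce: vy ← 0.62·6.494 = 4.026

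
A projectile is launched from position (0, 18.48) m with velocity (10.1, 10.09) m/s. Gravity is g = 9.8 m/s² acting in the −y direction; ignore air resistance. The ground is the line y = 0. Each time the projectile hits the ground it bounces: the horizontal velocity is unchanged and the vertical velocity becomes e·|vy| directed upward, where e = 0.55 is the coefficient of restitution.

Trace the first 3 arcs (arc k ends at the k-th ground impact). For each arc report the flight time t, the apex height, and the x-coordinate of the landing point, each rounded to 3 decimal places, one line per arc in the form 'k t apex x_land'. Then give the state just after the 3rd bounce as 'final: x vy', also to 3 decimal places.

1 3.228 23.674 32.599
2 2.418 7.161 57.020
3 1.330 2.166 70.451
final: 70.451 3.584

Arc 1: start y=18.480, vy=10.090 → t=3.228, apex=23.674, x_land=32.599, impact vy=-21.541
  bounce: vy ← 0.55·21.541 = 11.848
Arc 2: start y=0.000, vy=11.848 → t=2.418, apex=7.161, x_land=57.020, impact vy=-11.848
  bounce: vy ← 0.55·11.848 = 6.516
Arc 3: start y=0.000, vy=6.516 → t=1.330, apex=2.166, x_land=70.451, impact vy=-6.516
  bounce: vy ← 0.55·6.516 = 3.584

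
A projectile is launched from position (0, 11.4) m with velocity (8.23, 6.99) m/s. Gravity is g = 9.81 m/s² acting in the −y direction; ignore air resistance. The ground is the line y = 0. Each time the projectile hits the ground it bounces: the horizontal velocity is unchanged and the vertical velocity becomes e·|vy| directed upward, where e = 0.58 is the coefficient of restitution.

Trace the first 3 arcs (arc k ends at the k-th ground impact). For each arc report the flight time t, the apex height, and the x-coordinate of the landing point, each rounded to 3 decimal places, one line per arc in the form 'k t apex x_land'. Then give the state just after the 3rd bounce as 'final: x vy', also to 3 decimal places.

1 2.395 13.890 19.714
2 1.952 4.673 35.779
3 1.132 1.572 45.097
final: 45.097 3.221

Arc 1: start y=11.400, vy=6.990 → t=2.395, apex=13.890, x_land=19.714, impact vy=-16.508
  bounce: vy ← 0.58·16.508 = 9.575
Arc 2: start y=0.000, vy=9.575 → t=1.952, apex=4.673, x_land=35.779, impact vy=-9.575
  bounce: vy ← 0.58·9.575 = 5.553
Arc 3: start y=0.000, vy=5.553 → t=1.132, apex=1.572, x_land=45.097, impact vy=-5.553
  bounce: vy ← 0.58·5.553 = 3.221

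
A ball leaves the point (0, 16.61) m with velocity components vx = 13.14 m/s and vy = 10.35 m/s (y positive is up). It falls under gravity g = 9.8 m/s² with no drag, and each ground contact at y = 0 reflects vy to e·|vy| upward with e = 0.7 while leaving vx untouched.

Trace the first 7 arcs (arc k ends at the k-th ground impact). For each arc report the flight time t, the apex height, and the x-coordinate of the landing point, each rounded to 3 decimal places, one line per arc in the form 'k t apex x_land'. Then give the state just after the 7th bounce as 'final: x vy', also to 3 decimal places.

1 3.179 22.075 41.768
2 2.972 10.817 80.814
3 2.080 5.300 108.146
4 1.456 2.597 127.279
5 1.019 1.273 140.672
6 0.713 0.624 150.047
7 0.499 0.306 156.610
final: 156.610 1.713

Arc 1: start y=16.610, vy=10.350 → t=3.179, apex=22.075, x_land=41.768, impact vy=-20.801
  bounce: vy ← 0.7·20.801 = 14.561
Arc 2: start y=0.000, vy=14.561 → t=2.972, apex=10.817, x_land=80.814, impact vy=-14.561
  bounce: vy ← 0.7·14.561 = 10.192
Arc 3: start y=0.000, vy=10.192 → t=2.080, apex=5.300, x_land=108.146, impact vy=-10.192
  bounce: vy ← 0.7·10.192 = 7.135
Arc 4: start y=0.000, vy=7.135 → t=1.456, apex=2.597, x_land=127.279, impact vy=-7.135
  bounce: vy ← 0.7·7.135 = 4.994
Arc 5: start y=0.000, vy=4.994 → t=1.019, apex=1.273, x_land=140.672, impact vy=-4.994
  bounce: vy ← 0.7·4.994 = 3.496
Arc 6: start y=0.000, vy=3.496 → t=0.713, apex=0.624, x_land=150.047, impact vy=-3.496
  bounce: vy ← 0.7·3.496 = 2.447
Arc 7: start y=0.000, vy=2.447 → t=0.499, apex=0.306, x_land=156.610, impact vy=-2.447
  bounce: vy ← 0.7·2.447 = 1.713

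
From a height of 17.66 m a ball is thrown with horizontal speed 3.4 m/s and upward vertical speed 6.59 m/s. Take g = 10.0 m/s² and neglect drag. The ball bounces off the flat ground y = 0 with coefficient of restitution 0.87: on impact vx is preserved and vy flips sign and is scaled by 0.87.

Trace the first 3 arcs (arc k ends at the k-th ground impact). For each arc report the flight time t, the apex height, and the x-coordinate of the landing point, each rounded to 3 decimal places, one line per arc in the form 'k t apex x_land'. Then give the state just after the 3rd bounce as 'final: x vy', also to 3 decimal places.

Arc 1: start y=17.660, vy=6.590 → t=2.651, apex=19.831, x_land=9.012, impact vy=-19.916
  bounce: vy ← 0.87·19.916 = 17.327
Arc 2: start y=0.000, vy=17.327 → t=3.465, apex=15.010, x_land=20.794, impact vy=-17.327
  bounce: vy ← 0.87·17.327 = 15.074
Arc 3: start y=0.000, vy=15.074 → t=3.015, apex=11.361, x_land=31.044, impact vy=-15.074
  bounce: vy ← 0.87·15.074 = 13.114

1 2.651 19.831 9.012
2 3.465 15.010 20.794
3 3.015 11.361 31.044
final: 31.044 13.114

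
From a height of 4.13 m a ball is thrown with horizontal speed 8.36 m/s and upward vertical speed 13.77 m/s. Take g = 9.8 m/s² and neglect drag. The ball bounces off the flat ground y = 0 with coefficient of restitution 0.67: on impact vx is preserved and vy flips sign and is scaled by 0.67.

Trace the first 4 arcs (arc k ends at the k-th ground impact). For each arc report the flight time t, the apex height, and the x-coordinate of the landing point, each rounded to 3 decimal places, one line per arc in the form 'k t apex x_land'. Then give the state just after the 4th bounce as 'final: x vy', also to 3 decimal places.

Arc 1: start y=4.130, vy=13.770 → t=3.084, apex=13.804, x_land=25.778, impact vy=-16.449
  bounce: vy ← 0.67·16.449 = 11.021
Arc 2: start y=0.000, vy=11.021 → t=2.249, apex=6.197, x_land=44.581, impact vy=-11.021
  bounce: vy ← 0.67·11.021 = 7.384
Arc 3: start y=0.000, vy=7.384 → t=1.507, apex=2.782, x_land=57.179, impact vy=-7.384
  bounce: vy ← 0.67·7.384 = 4.947
Arc 4: start y=0.000, vy=4.947 → t=1.010, apex=1.249, x_land=65.619, impact vy=-4.947
  bounce: vy ← 0.67·4.947 = 3.315

1 3.084 13.804 25.778
2 2.249 6.197 44.581
3 1.507 2.782 57.179
4 1.010 1.249 65.619
final: 65.619 3.315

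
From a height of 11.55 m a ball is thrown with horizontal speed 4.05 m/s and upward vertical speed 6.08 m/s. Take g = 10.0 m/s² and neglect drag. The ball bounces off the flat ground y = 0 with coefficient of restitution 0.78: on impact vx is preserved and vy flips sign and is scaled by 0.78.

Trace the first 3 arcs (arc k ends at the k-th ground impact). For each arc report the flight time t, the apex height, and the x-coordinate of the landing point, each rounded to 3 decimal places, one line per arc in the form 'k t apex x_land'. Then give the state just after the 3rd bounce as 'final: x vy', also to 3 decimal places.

Arc 1: start y=11.550, vy=6.080 → t=2.245, apex=13.398, x_land=9.092, impact vy=-16.370
  bounce: vy ← 0.78·16.370 = 12.768
Arc 2: start y=0.000, vy=12.768 → t=2.554, apex=8.152, x_land=19.434, impact vy=-12.768
  bounce: vy ← 0.78·12.768 = 9.959
Arc 3: start y=0.000, vy=9.959 → t=1.992, apex=4.959, x_land=27.502, impact vy=-9.959
  bounce: vy ← 0.78·9.959 = 7.768

1 2.245 13.398 9.092
2 2.554 8.152 19.434
3 1.992 4.959 27.502
final: 27.502 7.768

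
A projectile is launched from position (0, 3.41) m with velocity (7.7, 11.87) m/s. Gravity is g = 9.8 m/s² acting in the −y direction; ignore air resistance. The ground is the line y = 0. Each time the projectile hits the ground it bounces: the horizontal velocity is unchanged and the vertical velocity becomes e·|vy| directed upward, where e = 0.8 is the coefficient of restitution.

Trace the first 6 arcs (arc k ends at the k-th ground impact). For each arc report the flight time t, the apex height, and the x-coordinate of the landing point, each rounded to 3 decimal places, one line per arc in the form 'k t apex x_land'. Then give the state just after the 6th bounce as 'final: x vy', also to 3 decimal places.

Arc 1: start y=3.410, vy=11.870 → t=2.682, apex=10.599, x_land=20.651, impact vy=-14.413
  bounce: vy ← 0.8·14.413 = 11.530
Arc 2: start y=0.000, vy=11.530 → t=2.353, apex=6.783, x_land=38.770, impact vy=-11.530
  bounce: vy ← 0.8·11.530 = 9.224
Arc 3: start y=0.000, vy=9.224 → t=1.883, apex=4.341, x_land=53.265, impact vy=-9.224
  bounce: vy ← 0.8·9.224 = 7.379
Arc 4: start y=0.000, vy=7.379 → t=1.506, apex=2.778, x_land=64.862, impact vy=-7.379
  bounce: vy ← 0.8·7.379 = 5.904
Arc 5: start y=0.000, vy=5.904 → t=1.205, apex=1.778, x_land=74.139, impact vy=-5.904
  bounce: vy ← 0.8·5.904 = 4.723
Arc 6: start y=0.000, vy=4.723 → t=0.964, apex=1.138, x_land=81.560, impact vy=-4.723
  bounce: vy ← 0.8·4.723 = 3.778

1 2.682 10.599 20.651
2 2.353 6.783 38.770
3 1.883 4.341 53.265
4 1.506 2.778 64.862
5 1.205 1.778 74.139
6 0.964 1.138 81.560
final: 81.560 3.778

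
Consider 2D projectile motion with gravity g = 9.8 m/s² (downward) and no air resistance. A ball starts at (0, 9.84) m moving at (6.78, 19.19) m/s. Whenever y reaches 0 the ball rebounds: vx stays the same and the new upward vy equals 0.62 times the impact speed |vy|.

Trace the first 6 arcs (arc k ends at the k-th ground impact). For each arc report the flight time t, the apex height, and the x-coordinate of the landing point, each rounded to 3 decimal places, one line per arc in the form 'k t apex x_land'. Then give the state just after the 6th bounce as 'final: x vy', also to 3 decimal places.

Arc 1: start y=9.840, vy=19.190 → t=4.375, apex=28.629, x_land=29.665, impact vy=-23.688
  bounce: vy ← 0.62·23.688 = 14.687
Arc 2: start y=0.000, vy=14.687 → t=2.997, apex=11.005, x_land=49.986, impact vy=-14.687
  bounce: vy ← 0.62·14.687 = 9.106
Arc 3: start y=0.000, vy=9.106 → t=1.858, apex=4.230, x_land=62.585, impact vy=-9.106
  bounce: vy ← 0.62·9.106 = 5.646
Arc 4: start y=0.000, vy=5.646 → t=1.152, apex=1.626, x_land=70.397, impact vy=-5.646
  bounce: vy ← 0.62·5.646 = 3.500
Arc 5: start y=0.000, vy=3.500 → t=0.714, apex=0.625, x_land=75.240, impact vy=-3.500
  bounce: vy ← 0.62·3.500 = 2.170
Arc 6: start y=0.000, vy=2.170 → t=0.443, apex=0.240, x_land=78.243, impact vy=-2.170
  bounce: vy ← 0.62·2.170 = 1.345

1 4.375 28.629 29.665
2 2.997 11.005 49.986
3 1.858 4.230 62.585
4 1.152 1.626 70.397
5 0.714 0.625 75.240
6 0.443 0.240 78.243
final: 78.243 1.345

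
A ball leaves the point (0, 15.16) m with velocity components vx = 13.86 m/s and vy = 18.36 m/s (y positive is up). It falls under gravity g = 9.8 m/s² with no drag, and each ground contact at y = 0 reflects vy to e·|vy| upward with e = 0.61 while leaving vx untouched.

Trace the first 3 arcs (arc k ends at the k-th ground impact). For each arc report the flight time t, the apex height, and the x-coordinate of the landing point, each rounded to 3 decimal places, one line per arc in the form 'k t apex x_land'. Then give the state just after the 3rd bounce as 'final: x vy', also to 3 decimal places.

1 4.443 32.358 61.583
2 3.135 12.041 105.036
3 1.912 4.480 131.543
final: 131.543 5.716

Arc 1: start y=15.160, vy=18.360 → t=4.443, apex=32.358, x_land=61.583, impact vy=-25.184
  bounce: vy ← 0.61·25.184 = 15.362
Arc 2: start y=0.000, vy=15.362 → t=3.135, apex=12.041, x_land=105.036, impact vy=-15.362
  bounce: vy ← 0.61·15.362 = 9.371
Arc 3: start y=0.000, vy=9.371 → t=1.912, apex=4.480, x_land=131.543, impact vy=-9.371
  bounce: vy ← 0.61·9.371 = 5.716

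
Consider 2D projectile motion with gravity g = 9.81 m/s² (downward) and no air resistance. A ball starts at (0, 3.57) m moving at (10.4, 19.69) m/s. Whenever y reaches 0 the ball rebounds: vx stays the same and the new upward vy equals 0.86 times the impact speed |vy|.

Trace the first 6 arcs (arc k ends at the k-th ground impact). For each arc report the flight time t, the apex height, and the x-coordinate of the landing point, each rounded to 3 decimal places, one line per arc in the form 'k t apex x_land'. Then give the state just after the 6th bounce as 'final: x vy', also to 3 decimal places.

Arc 1: start y=3.570, vy=19.690 → t=4.188, apex=23.330, x_land=43.556, impact vy=-21.395
  bounce: vy ← 0.86·21.395 = 18.400
Arc 2: start y=0.000, vy=18.400 → t=3.751, apex=17.255, x_land=82.568, impact vy=-18.400
  bounce: vy ← 0.86·18.400 = 15.824
Arc 3: start y=0.000, vy=15.824 → t=3.226, apex=12.762, x_land=116.119, impact vy=-15.824
  bounce: vy ← 0.86·15.824 = 13.608
Arc 4: start y=0.000, vy=13.608 → t=2.774, apex=9.439, x_land=144.972, impact vy=-13.608
  bounce: vy ← 0.86·13.608 = 11.703
Arc 5: start y=0.000, vy=11.703 → t=2.386, apex=6.981, x_land=169.786, impact vy=-11.703
  bounce: vy ← 0.86·11.703 = 10.065
Arc 6: start y=0.000, vy=10.065 → t=2.052, apex=5.163, x_land=191.126, impact vy=-10.065
  bounce: vy ← 0.86·10.065 = 8.656

1 4.188 23.330 43.556
2 3.751 17.255 82.568
3 3.226 12.762 116.119
4 2.774 9.439 144.972
5 2.386 6.981 169.786
6 2.052 5.163 191.126
final: 191.126 8.656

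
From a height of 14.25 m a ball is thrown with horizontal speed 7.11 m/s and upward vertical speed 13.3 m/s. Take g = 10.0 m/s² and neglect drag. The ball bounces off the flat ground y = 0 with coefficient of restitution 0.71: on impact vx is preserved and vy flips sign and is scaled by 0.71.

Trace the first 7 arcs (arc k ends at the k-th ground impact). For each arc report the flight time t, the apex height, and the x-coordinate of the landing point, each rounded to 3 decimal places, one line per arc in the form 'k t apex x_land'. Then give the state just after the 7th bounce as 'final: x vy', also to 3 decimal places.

1 3.479 23.095 24.737
2 3.052 11.642 46.435
3 2.167 5.869 61.841
4 1.538 2.958 72.779
5 1.092 1.491 80.545
6 0.776 0.752 86.059
7 0.551 0.379 89.974
final: 89.974 1.955

Arc 1: start y=14.250, vy=13.300 → t=3.479, apex=23.095, x_land=24.737, impact vy=-21.492
  bounce: vy ← 0.71·21.492 = 15.259
Arc 2: start y=0.000, vy=15.259 → t=3.052, apex=11.642, x_land=46.435, impact vy=-15.259
  bounce: vy ← 0.71·15.259 = 10.834
Arc 3: start y=0.000, vy=10.834 → t=2.167, apex=5.869, x_land=61.841, impact vy=-10.834
  bounce: vy ← 0.71·10.834 = 7.692
Arc 4: start y=0.000, vy=7.692 → t=1.538, apex=2.958, x_land=72.779, impact vy=-7.692
  bounce: vy ← 0.71·7.692 = 5.461
Arc 5: start y=0.000, vy=5.461 → t=1.092, apex=1.491, x_land=80.545, impact vy=-5.461
  bounce: vy ← 0.71·5.461 = 3.878
Arc 6: start y=0.000, vy=3.878 → t=0.776, apex=0.752, x_land=86.059, impact vy=-3.878
  bounce: vy ← 0.71·3.878 = 2.753
Arc 7: start y=0.000, vy=2.753 → t=0.551, apex=0.379, x_land=89.974, impact vy=-2.753
  bounce: vy ← 0.71·2.753 = 1.955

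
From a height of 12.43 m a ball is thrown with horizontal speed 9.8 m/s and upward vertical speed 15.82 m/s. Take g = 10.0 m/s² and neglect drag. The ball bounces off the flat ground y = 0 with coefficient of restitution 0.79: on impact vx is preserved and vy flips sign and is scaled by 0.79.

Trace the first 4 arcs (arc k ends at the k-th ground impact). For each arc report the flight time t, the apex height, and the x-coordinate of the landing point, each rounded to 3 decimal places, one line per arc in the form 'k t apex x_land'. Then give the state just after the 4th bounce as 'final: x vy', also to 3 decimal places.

Arc 1: start y=12.430, vy=15.820 → t=3.816, apex=24.944, x_land=37.392, impact vy=-22.335
  bounce: vy ← 0.79·22.335 = 17.645
Arc 2: start y=0.000, vy=17.645 → t=3.529, apex=15.567, x_land=71.977, impact vy=-17.645
  bounce: vy ← 0.79·17.645 = 13.940
Arc 3: start y=0.000, vy=13.940 → t=2.788, apex=9.716, x_land=99.298, impact vy=-13.940
  bounce: vy ← 0.79·13.940 = 11.012
Arc 4: start y=0.000, vy=11.012 → t=2.202, apex=6.063, x_land=120.882, impact vy=-11.012
  bounce: vy ← 0.79·11.012 = 8.700

1 3.816 24.944 37.392
2 3.529 15.567 71.977
3 2.788 9.716 99.298
4 2.202 6.063 120.882
final: 120.882 8.700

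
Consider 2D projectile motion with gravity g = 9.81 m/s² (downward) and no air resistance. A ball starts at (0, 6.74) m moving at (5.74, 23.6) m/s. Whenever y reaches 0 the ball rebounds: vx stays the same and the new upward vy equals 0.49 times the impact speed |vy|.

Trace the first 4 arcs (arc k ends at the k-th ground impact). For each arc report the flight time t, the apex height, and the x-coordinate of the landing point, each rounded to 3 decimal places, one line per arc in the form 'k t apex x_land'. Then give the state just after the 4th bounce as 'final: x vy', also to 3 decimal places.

1 5.082 35.127 29.170
2 2.623 8.434 44.223
3 1.285 2.025 51.600
4 0.630 0.486 55.214
final: 55.214 1.513

Arc 1: start y=6.740, vy=23.600 → t=5.082, apex=35.127, x_land=29.170, impact vy=-26.253
  bounce: vy ← 0.49·26.253 = 12.864
Arc 2: start y=0.000, vy=12.864 → t=2.623, apex=8.434, x_land=44.223, impact vy=-12.864
  bounce: vy ← 0.49·12.864 = 6.303
Arc 3: start y=0.000, vy=6.303 → t=1.285, apex=2.025, x_land=51.600, impact vy=-6.303
  bounce: vy ← 0.49·6.303 = 3.089
Arc 4: start y=0.000, vy=3.089 → t=0.630, apex=0.486, x_land=55.214, impact vy=-3.089
  bounce: vy ← 0.49·3.089 = 1.513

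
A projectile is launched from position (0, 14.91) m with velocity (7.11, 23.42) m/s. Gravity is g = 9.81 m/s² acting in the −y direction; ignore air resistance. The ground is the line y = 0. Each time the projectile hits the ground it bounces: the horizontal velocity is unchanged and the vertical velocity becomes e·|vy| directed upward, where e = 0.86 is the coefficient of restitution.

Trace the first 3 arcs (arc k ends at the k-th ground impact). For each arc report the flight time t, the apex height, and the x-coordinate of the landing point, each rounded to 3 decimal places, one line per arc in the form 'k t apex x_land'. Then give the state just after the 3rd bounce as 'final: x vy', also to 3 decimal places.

Arc 1: start y=14.910, vy=23.420 → t=5.344, apex=42.866, x_land=37.993, impact vy=-29.001
  bounce: vy ← 0.86·29.001 = 24.940
Arc 2: start y=0.000, vy=24.940 → t=5.085, apex=31.704, x_land=74.145, impact vy=-24.940
  bounce: vy ← 0.86·24.940 = 21.449
Arc 3: start y=0.000, vy=21.449 → t=4.373, apex=23.448, x_land=105.236, impact vy=-21.449
  bounce: vy ← 0.86·21.449 = 18.446

1 5.344 42.866 37.993
2 5.085 31.704 74.145
3 4.373 23.448 105.236
final: 105.236 18.446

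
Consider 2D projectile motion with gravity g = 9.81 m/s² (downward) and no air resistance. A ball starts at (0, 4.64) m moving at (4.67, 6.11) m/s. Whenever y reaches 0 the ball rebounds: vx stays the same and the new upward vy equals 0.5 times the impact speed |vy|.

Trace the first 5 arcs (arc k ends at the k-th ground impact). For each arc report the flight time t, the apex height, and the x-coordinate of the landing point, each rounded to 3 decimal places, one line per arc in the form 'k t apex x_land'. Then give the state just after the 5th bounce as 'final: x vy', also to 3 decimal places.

1 1.778 6.543 8.302
2 1.155 1.636 13.696
3 0.577 0.409 16.393
4 0.289 0.102 17.741
5 0.144 0.026 18.415
final: 18.415 0.354

Arc 1: start y=4.640, vy=6.110 → t=1.778, apex=6.543, x_land=8.302, impact vy=-11.330
  bounce: vy ← 0.5·11.330 = 5.665
Arc 2: start y=0.000, vy=5.665 → t=1.155, apex=1.636, x_land=13.696, impact vy=-5.665
  bounce: vy ← 0.5·5.665 = 2.833
Arc 3: start y=0.000, vy=2.833 → t=0.577, apex=0.409, x_land=16.393, impact vy=-2.833
  bounce: vy ← 0.5·2.833 = 1.416
Arc 4: start y=0.000, vy=1.416 → t=0.289, apex=0.102, x_land=17.741, impact vy=-1.416
  bounce: vy ← 0.5·1.416 = 0.708
Arc 5: start y=0.000, vy=0.708 → t=0.144, apex=0.026, x_land=18.415, impact vy=-0.708
  bounce: vy ← 0.5·0.708 = 0.354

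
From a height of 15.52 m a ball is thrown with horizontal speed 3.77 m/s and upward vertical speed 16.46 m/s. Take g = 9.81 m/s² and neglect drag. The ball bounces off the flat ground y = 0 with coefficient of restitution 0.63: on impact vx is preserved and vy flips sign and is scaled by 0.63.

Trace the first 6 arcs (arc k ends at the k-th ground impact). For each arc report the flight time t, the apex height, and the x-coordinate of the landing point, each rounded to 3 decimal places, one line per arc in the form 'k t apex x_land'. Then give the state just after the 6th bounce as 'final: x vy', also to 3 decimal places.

1 4.123 29.329 15.544
2 3.081 11.641 27.160
3 1.941 4.620 34.478
4 1.223 1.834 39.088
5 0.770 0.728 41.992
6 0.485 0.289 43.822
final: 43.822 1.500

Arc 1: start y=15.520, vy=16.460 → t=4.123, apex=29.329, x_land=15.544, impact vy=-23.988
  bounce: vy ← 0.63·23.988 = 15.113
Arc 2: start y=0.000, vy=15.113 → t=3.081, apex=11.641, x_land=27.160, impact vy=-15.113
  bounce: vy ← 0.63·15.113 = 9.521
Arc 3: start y=0.000, vy=9.521 → t=1.941, apex=4.620, x_land=34.478, impact vy=-9.521
  bounce: vy ← 0.63·9.521 = 5.998
Arc 4: start y=0.000, vy=5.998 → t=1.223, apex=1.834, x_land=39.088, impact vy=-5.998
  bounce: vy ← 0.63·5.998 = 3.779
Arc 5: start y=0.000, vy=3.779 → t=0.770, apex=0.728, x_land=41.992, impact vy=-3.779
  bounce: vy ← 0.63·3.779 = 2.381
Arc 6: start y=0.000, vy=2.381 → t=0.485, apex=0.289, x_land=43.822, impact vy=-2.381
  bounce: vy ← 0.63·2.381 = 1.500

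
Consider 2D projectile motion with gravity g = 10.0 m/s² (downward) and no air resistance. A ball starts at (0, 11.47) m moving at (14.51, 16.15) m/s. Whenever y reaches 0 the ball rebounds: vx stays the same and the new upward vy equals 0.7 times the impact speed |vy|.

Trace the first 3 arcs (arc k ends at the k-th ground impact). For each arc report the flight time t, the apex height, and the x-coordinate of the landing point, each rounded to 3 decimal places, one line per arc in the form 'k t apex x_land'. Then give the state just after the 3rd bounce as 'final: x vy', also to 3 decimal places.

Arc 1: start y=11.470, vy=16.150 → t=3.829, apex=24.511, x_land=55.560, impact vy=-22.141
  bounce: vy ← 0.7·22.141 = 15.499
Arc 2: start y=0.000, vy=15.499 → t=3.100, apex=12.010, x_land=100.537, impact vy=-15.499
  bounce: vy ← 0.7·15.499 = 10.849
Arc 3: start y=0.000, vy=10.849 → t=2.170, apex=5.885, x_land=132.021, impact vy=-10.849
  bounce: vy ← 0.7·10.849 = 7.594

1 3.829 24.511 55.560
2 3.100 12.010 100.537
3 2.170 5.885 132.021
final: 132.021 7.594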